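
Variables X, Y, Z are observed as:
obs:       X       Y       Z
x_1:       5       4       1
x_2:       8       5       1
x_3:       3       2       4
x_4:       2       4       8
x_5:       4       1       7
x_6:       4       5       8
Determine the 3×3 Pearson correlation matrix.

Step 1 — column means:
  mean(X) = (5 + 8 + 3 + 2 + 4 + 4) / 6 = 26/6 = 4.3333
  mean(Y) = (4 + 5 + 2 + 4 + 1 + 5) / 6 = 21/6 = 3.5
  mean(Z) = (1 + 1 + 4 + 8 + 7 + 8) / 6 = 29/6 = 4.8333

Step 2 — sample variances and covariances s[i,j] = (1/(n-1)) · Σ_k (x_{k,i} - mean_i) · (x_{k,j} - mean_j), with n-1 = 5:
  s[X,X] = ((0.6667)·(0.6667) + (3.6667)·(3.6667) + (-1.3333)·(-1.3333) + (-2.3333)·(-2.3333) + (-0.3333)·(-0.3333) + (-0.3333)·(-0.3333)) / 5 = 21.3333/5 = 4.2667
  s[X,Y] = ((0.6667)·(0.5) + (3.6667)·(1.5) + (-1.3333)·(-1.5) + (-2.3333)·(0.5) + (-0.3333)·(-2.5) + (-0.3333)·(1.5)) / 5 = 7/5 = 1.4
  s[X,Z] = ((0.6667)·(-3.8333) + (3.6667)·(-3.8333) + (-1.3333)·(-0.8333) + (-2.3333)·(3.1667) + (-0.3333)·(2.1667) + (-0.3333)·(3.1667)) / 5 = -24.6667/5 = -4.9333
  s[Y,Y] = ((0.5)·(0.5) + (1.5)·(1.5) + (-1.5)·(-1.5) + (0.5)·(0.5) + (-2.5)·(-2.5) + (1.5)·(1.5)) / 5 = 13.5/5 = 2.7
  s[Y,Z] = ((0.5)·(-3.8333) + (1.5)·(-3.8333) + (-1.5)·(-0.8333) + (0.5)·(3.1667) + (-2.5)·(2.1667) + (1.5)·(3.1667)) / 5 = -5.5/5 = -1.1
  s[Z,Z] = ((-3.8333)·(-3.8333) + (-3.8333)·(-3.8333) + (-0.8333)·(-0.8333) + (3.1667)·(3.1667) + (2.1667)·(2.1667) + (3.1667)·(3.1667)) / 5 = 54.8333/5 = 10.9667
  Sample standard deviations s_i = √(s[i,i]):
  s(X) = √(4.2667) = 2.0656
  s(Y) = √(2.7) = 1.6432
  s(Z) = √(10.9667) = 3.3116

Step 3 — r_{ij} = s_{ij} / (s_i · s_j):
  r[X,X] = 1 (diagonal).
  r[X,Y] = 1.4 / (2.0656 · 1.6432) = 1.4 / 3.3941 = 0.4125
  r[X,Z] = -4.9333 / (2.0656 · 3.3116) = -4.9333 / 6.8404 = -0.7212
  r[Y,Y] = 1 (diagonal).
  r[Y,Z] = -1.1 / (1.6432 · 3.3116) = -1.1 / 5.4415 = -0.2021
  r[Z,Z] = 1 (diagonal).

R is symmetric with unit diagonal. Assembling:

R = [[1, 0.4125, -0.7212],
 [0.4125, 1, -0.2021],
 [-0.7212, -0.2021, 1]]


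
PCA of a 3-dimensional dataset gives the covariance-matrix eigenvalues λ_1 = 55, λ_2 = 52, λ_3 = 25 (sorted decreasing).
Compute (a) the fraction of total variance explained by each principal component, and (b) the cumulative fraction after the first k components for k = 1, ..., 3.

Step 1 — total variance = trace(Sigma) = Σ λ_i = 55 + 52 + 25 = 132.

Step 2 — fraction explained by component i = λ_i / Σ λ:
  PC1: 55/132 = 0.4167
  PC2: 52/132 = 0.3939
  PC3: 25/132 = 0.1894

Step 3 — cumulative fraction after k components = (λ_1 + ... + λ_k) / Σ λ:
  k = 1: 55/132 = 0.4167
  k = 2: (55 + 52)/132 = 107/132 = 0.8106
  k = 3: (55 + 52 + 25)/132 = 132/132 = 1

Summary (fraction, with percent):

explained: PC1 0.4167 (41.67%), PC2 0.3939 (39.39%), PC3 0.1894 (18.94%);  cumulative: 0.4167, 0.8106, 1


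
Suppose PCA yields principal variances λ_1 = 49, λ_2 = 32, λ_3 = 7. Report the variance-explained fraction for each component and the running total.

Step 1 — total variance = trace(Sigma) = Σ λ_i = 49 + 32 + 7 = 88.

Step 2 — fraction explained by component i = λ_i / Σ λ:
  PC1: 49/88 = 0.5568
  PC2: 32/88 = 0.3636
  PC3: 7/88 = 0.0795

Step 3 — cumulative fraction after k components = (λ_1 + ... + λ_k) / Σ λ:
  k = 1: 49/88 = 0.5568
  k = 2: (49 + 32)/88 = 81/88 = 0.9205
  k = 3: (49 + 32 + 7)/88 = 88/88 = 1

Summary (fraction, with percent):

explained: PC1 0.5568 (55.68%), PC2 0.3636 (36.36%), PC3 0.0795 (7.95%);  cumulative: 0.5568, 0.9205, 1


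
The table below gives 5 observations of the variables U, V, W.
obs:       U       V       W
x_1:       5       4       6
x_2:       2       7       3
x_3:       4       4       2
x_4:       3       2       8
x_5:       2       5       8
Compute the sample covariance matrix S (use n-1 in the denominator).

Step 1 — column means:
  mean(U) = (5 + 2 + 4 + 3 + 2) / 5 = 16/5 = 3.2
  mean(V) = (4 + 7 + 4 + 2 + 5) / 5 = 22/5 = 4.4
  mean(W) = (6 + 3 + 2 + 8 + 8) / 5 = 27/5 = 5.4

Step 2 — sample covariance S[i,j] = (1/(n-1)) · Σ_k (x_{k,i} - mean_i) · (x_{k,j} - mean_j), with n-1 = 4.
  S[U,U] = ((1.8)·(1.8) + (-1.2)·(-1.2) + (0.8)·(0.8) + (-0.2)·(-0.2) + (-1.2)·(-1.2)) / 4 = 6.8/4 = 1.7
  S[U,V] = ((1.8)·(-0.4) + (-1.2)·(2.6) + (0.8)·(-0.4) + (-0.2)·(-2.4) + (-1.2)·(0.6)) / 4 = -4.4/4 = -1.1
  S[U,W] = ((1.8)·(0.6) + (-1.2)·(-2.4) + (0.8)·(-3.4) + (-0.2)·(2.6) + (-1.2)·(2.6)) / 4 = -2.4/4 = -0.6
  S[V,V] = ((-0.4)·(-0.4) + (2.6)·(2.6) + (-0.4)·(-0.4) + (-2.4)·(-2.4) + (0.6)·(0.6)) / 4 = 13.2/4 = 3.3
  S[V,W] = ((-0.4)·(0.6) + (2.6)·(-2.4) + (-0.4)·(-3.4) + (-2.4)·(2.6) + (0.6)·(2.6)) / 4 = -9.8/4 = -2.45
  S[W,W] = ((0.6)·(0.6) + (-2.4)·(-2.4) + (-3.4)·(-3.4) + (2.6)·(2.6) + (2.6)·(2.6)) / 4 = 31.2/4 = 7.8

S is symmetric (S[j,i] = S[i,j]). Assembling:

S = [[1.7, -1.1, -0.6],
 [-1.1, 3.3, -2.45],
 [-0.6, -2.45, 7.8]]


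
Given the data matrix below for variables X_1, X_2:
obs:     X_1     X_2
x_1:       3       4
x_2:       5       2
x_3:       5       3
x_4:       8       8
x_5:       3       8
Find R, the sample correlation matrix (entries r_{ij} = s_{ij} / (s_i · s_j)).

Step 1 — column means:
  mean(X_1) = (3 + 5 + 5 + 8 + 3) / 5 = 24/5 = 4.8
  mean(X_2) = (4 + 2 + 3 + 8 + 8) / 5 = 25/5 = 5

Step 2 — sample variances and covariances s[i,j] = (1/(n-1)) · Σ_k (x_{k,i} - mean_i) · (x_{k,j} - mean_j), with n-1 = 4:
  s[X_1,X_1] = ((-1.8)·(-1.8) + (0.2)·(0.2) + (0.2)·(0.2) + (3.2)·(3.2) + (-1.8)·(-1.8)) / 4 = 16.8/4 = 4.2
  s[X_1,X_2] = ((-1.8)·(-1) + (0.2)·(-3) + (0.2)·(-2) + (3.2)·(3) + (-1.8)·(3)) / 4 = 5/4 = 1.25
  s[X_2,X_2] = ((-1)·(-1) + (-3)·(-3) + (-2)·(-2) + (3)·(3) + (3)·(3)) / 4 = 32/4 = 8
  Sample standard deviations s_i = √(s[i,i]):
  s(X_1) = √(4.2) = 2.0494
  s(X_2) = √(8) = 2.8284

Step 3 — r_{ij} = s_{ij} / (s_i · s_j):
  r[X_1,X_1] = 1 (diagonal).
  r[X_1,X_2] = 1.25 / (2.0494 · 2.8284) = 1.25 / 5.7966 = 0.2156
  r[X_2,X_2] = 1 (diagonal).

R is symmetric with unit diagonal. Assembling:

R = [[1, 0.2156],
 [0.2156, 1]]


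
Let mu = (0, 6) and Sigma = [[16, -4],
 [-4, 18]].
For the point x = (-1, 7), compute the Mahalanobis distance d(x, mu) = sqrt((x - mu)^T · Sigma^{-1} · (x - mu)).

Step 1 — centre the observation: (x - mu) = (-1, 1).

Step 2 — invert Sigma. det(Sigma) = 16·18 - (-4)² = 272.
  Sigma^{-1} = (1/det) · [[d, -b], [-b, a]] = [[0.0662, 0.0147],
 [0.0147, 0.0588]].

Step 3 — form the quadratic (x - mu)^T · Sigma^{-1} · (x - mu):
  Sigma^{-1} · (x - mu) = (-0.0515, 0.0441).
  (x - mu)^T · [Sigma^{-1} · (x - mu)] = (-1)·(-0.0515) + (1)·(0.0441) = 0.0956.

Step 4 — take square root: d = √(0.0956) ≈ 0.3092.

d(x, mu) = √(0.0956) ≈ 0.3092


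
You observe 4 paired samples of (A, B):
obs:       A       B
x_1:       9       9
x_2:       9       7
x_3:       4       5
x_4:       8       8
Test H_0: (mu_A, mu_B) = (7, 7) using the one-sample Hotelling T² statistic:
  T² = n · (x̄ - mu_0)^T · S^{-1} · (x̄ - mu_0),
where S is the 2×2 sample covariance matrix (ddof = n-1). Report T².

Step 1 — sample mean vector:
  mean(A) = (9 + 9 + 4 + 8) / 4 = 30/4 = 7.5
  mean(B) = (9 + 7 + 5 + 8) / 4 = 29/4 = 7.25
  x̄ = (7.5, 7.25),  deviation x̄ - mu_0 = (7.5, 7.25) - (7, 7) = (0.5, 0.25).

Step 2 — sample covariance matrix, S[i,j] = (1/(n-1)) · Σ_k (x_{k,i} - mean_i) · (x_{k,j} - mean_j), divisor n-1 = 3:
  S[A,A] = ((1.5)·(1.5) + (1.5)·(1.5) + (-3.5)·(-3.5) + (0.5)·(0.5)) / 3 = 17/3 = 5.6667
  S[A,B] = ((1.5)·(1.75) + (1.5)·(-0.25) + (-3.5)·(-2.25) + (0.5)·(0.75)) / 3 = 10.5/3 = 3.5
  S[B,B] = ((1.75)·(1.75) + (-0.25)·(-0.25) + (-2.25)·(-2.25) + (0.75)·(0.75)) / 3 = 8.75/3 = 2.9167
  S = [[5.6667, 3.5],
 [3.5, 2.9167]].

Step 3 — invert S. det(S) = 5.6667·2.9167 - (3.5)² = 4.2778.
  S^{-1} = (1/det) · [[d, -b], [-b, a]] = [[0.6818, -0.8182],
 [-0.8182, 1.3247]].

Step 4 — quadratic form (x̄ - mu_0)^T · S^{-1} · (x̄ - mu_0):
  S^{-1} · (x̄ - mu_0) = (0.1364, -0.0779),
  (x̄ - mu_0)^T · [...] = (0.5)·(0.1364) + (0.25)·(-0.0779) = 0.0487.

Step 5 — scale by n: T² = 4 · 0.0487 = 0.1948.

T² ≈ 0.1948


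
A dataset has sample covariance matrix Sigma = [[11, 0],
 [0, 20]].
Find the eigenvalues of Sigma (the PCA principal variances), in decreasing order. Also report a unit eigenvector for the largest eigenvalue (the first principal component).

Step 1 — characteristic polynomial of 2×2 Sigma:
  det(Sigma - λI) = λ² - trace · λ + det = 0.
  trace = 11 + 20 = 31, det = 11·20 - (0)² = 220.
Step 2 — discriminant:
  Δ = trace² - 4·det = 961 - 880 = 81.
Step 3 — eigenvalues:
  λ = (trace ± √Δ)/2 = (31 ± 9)/2,
  λ_1 = 20,  λ_2 = 11.

Step 4 — unit eigenvector for λ_1: Sigma is diagonal, so its eigenvectors are the coordinate axes. λ_1 = 20 is the diagonal entry on the second coordinate axis, hence
  v_1 = (0, 1) (||v_1|| = 1).

λ_1 = 20,  λ_2 = 11;  v_1 ≈ (0, 1)


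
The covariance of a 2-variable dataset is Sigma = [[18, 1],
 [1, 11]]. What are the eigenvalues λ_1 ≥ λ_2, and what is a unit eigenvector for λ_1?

Step 1 — characteristic polynomial of 2×2 Sigma:
  det(Sigma - λI) = λ² - trace · λ + det = 0.
  trace = 18 + 11 = 29, det = 18·11 - (1)² = 197.
Step 2 — discriminant:
  Δ = trace² - 4·det = 841 - 788 = 53.
Step 3 — eigenvalues:
  λ = (trace ± √Δ)/2 = (29 ± 7.2801)/2,
  λ_1 = 18.1401,  λ_2 = 10.8599.

Step 4 — unit eigenvector for λ_1: solve (Sigma - λ_1 I)v = 0. First row:
  (18 - 18.1401)·v_x + (1)·v_y = 0, i.e. (-0.1401)·v_x + (1)·v_y = 0,
  so v ∝ (b, λ_1 - a) = (1, 0.1401) = u.
  ||u|| = √((1)² + (0.1401)²) = √(1.0196) ≈ 1.0098,
  v_1 = u/||u|| ≈ (0.9903, 0.1387) (||v_1|| = 1).

λ_1 = 18.1401,  λ_2 = 10.8599;  v_1 ≈ (0.9903, 0.1387)


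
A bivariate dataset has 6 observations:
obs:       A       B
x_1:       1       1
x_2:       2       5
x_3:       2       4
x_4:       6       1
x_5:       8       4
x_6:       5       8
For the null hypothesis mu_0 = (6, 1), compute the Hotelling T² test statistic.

Step 1 — sample mean vector:
  mean(A) = (1 + 2 + 2 + 6 + 8 + 5) / 6 = 24/6 = 4
  mean(B) = (1 + 5 + 4 + 1 + 4 + 8) / 6 = 23/6 = 3.8333
  x̄ = (4, 3.8333),  deviation x̄ - mu_0 = (4, 3.8333) - (6, 1) = (-2, 2.8333).

Step 2 — sample covariance matrix, S[i,j] = (1/(n-1)) · Σ_k (x_{k,i} - mean_i) · (x_{k,j} - mean_j), divisor n-1 = 5:
  S[A,A] = ((-3)·(-3) + (-2)·(-2) + (-2)·(-2) + (2)·(2) + (4)·(4) + (1)·(1)) / 5 = 38/5 = 7.6
  S[A,B] = ((-3)·(-2.8333) + (-2)·(1.1667) + (-2)·(0.1667) + (2)·(-2.8333) + (4)·(0.1667) + (1)·(4.1667)) / 5 = 5/5 = 1
  S[B,B] = ((-2.8333)·(-2.8333) + (1.1667)·(1.1667) + (0.1667)·(0.1667) + (-2.8333)·(-2.8333) + (0.1667)·(0.1667) + (4.1667)·(4.1667)) / 5 = 34.8333/5 = 6.9667
  S = [[7.6, 1],
 [1, 6.9667]].

Step 3 — invert S. det(S) = 7.6·6.9667 - (1)² = 51.9467.
  S^{-1} = (1/det) · [[d, -b], [-b, a]] = [[0.1341, -0.0193],
 [-0.0193, 0.1463]].

Step 4 — quadratic form (x̄ - mu_0)^T · S^{-1} · (x̄ - mu_0):
  S^{-1} · (x̄ - mu_0) = (-0.3228, 0.453),
  (x̄ - mu_0)^T · [...] = (-2)·(-0.3228) + (2.8333)·(0.453) = 1.9291.

Step 5 — scale by n: T² = 6 · 1.9291 = 11.5747.

T² ≈ 11.5747


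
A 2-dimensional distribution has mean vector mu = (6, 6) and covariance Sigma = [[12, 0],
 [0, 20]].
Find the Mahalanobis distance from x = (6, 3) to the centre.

Step 1 — centre the observation: (x - mu) = (0, -3).

Step 2 — invert Sigma. det(Sigma) = 12·20 - (0)² = 240.
  Sigma^{-1} = (1/det) · [[d, -b], [-b, a]] = [[0.0833, 0],
 [0, 0.05]].

Step 3 — form the quadratic (x - mu)^T · Sigma^{-1} · (x - mu):
  Sigma^{-1} · (x - mu) = (0, -0.15).
  (x - mu)^T · [Sigma^{-1} · (x - mu)] = (0)·(0) + (-3)·(-0.15) = 0.45.

Step 4 — take square root: d = √(0.45) ≈ 0.6708.

d(x, mu) = √(0.45) ≈ 0.6708


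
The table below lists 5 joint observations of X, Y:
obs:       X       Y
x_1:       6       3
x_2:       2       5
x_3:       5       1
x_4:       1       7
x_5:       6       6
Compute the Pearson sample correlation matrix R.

Step 1 — column means:
  mean(X) = (6 + 2 + 5 + 1 + 6) / 5 = 20/5 = 4
  mean(Y) = (3 + 5 + 1 + 7 + 6) / 5 = 22/5 = 4.4

Step 2 — sample variances and covariances s[i,j] = (1/(n-1)) · Σ_k (x_{k,i} - mean_i) · (x_{k,j} - mean_j), with n-1 = 4:
  s[X,X] = ((2)·(2) + (-2)·(-2) + (1)·(1) + (-3)·(-3) + (2)·(2)) / 4 = 22/4 = 5.5
  s[X,Y] = ((2)·(-1.4) + (-2)·(0.6) + (1)·(-3.4) + (-3)·(2.6) + (2)·(1.6)) / 4 = -12/4 = -3
  s[Y,Y] = ((-1.4)·(-1.4) + (0.6)·(0.6) + (-3.4)·(-3.4) + (2.6)·(2.6) + (1.6)·(1.6)) / 4 = 23.2/4 = 5.8
  Sample standard deviations s_i = √(s[i,i]):
  s(X) = √(5.5) = 2.3452
  s(Y) = √(5.8) = 2.4083

Step 3 — r_{ij} = s_{ij} / (s_i · s_j):
  r[X,X] = 1 (diagonal).
  r[X,Y] = -3 / (2.3452 · 2.4083) = -3 / 5.648 = -0.5312
  r[Y,Y] = 1 (diagonal).

R is symmetric with unit diagonal. Assembling:

R = [[1, -0.5312],
 [-0.5312, 1]]


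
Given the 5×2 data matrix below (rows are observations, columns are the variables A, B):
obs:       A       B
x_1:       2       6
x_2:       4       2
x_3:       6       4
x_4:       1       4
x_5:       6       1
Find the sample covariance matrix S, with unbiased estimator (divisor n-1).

Step 1 — column means:
  mean(A) = (2 + 4 + 6 + 1 + 6) / 5 = 19/5 = 3.8
  mean(B) = (6 + 2 + 4 + 4 + 1) / 5 = 17/5 = 3.4

Step 2 — sample covariance S[i,j] = (1/(n-1)) · Σ_k (x_{k,i} - mean_i) · (x_{k,j} - mean_j), with n-1 = 4.
  S[A,A] = ((-1.8)·(-1.8) + (0.2)·(0.2) + (2.2)·(2.2) + (-2.8)·(-2.8) + (2.2)·(2.2)) / 4 = 20.8/4 = 5.2
  S[A,B] = ((-1.8)·(2.6) + (0.2)·(-1.4) + (2.2)·(0.6) + (-2.8)·(0.6) + (2.2)·(-2.4)) / 4 = -10.6/4 = -2.65
  S[B,B] = ((2.6)·(2.6) + (-1.4)·(-1.4) + (0.6)·(0.6) + (0.6)·(0.6) + (-2.4)·(-2.4)) / 4 = 15.2/4 = 3.8

S is symmetric (S[j,i] = S[i,j]). Assembling:

S = [[5.2, -2.65],
 [-2.65, 3.8]]


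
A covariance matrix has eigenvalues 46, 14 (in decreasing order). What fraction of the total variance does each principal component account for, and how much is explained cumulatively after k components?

Step 1 — total variance = trace(Sigma) = Σ λ_i = 46 + 14 = 60.

Step 2 — fraction explained by component i = λ_i / Σ λ:
  PC1: 46/60 = 0.7667
  PC2: 14/60 = 0.2333

Step 3 — cumulative fraction after k components = (λ_1 + ... + λ_k) / Σ λ:
  k = 1: 46/60 = 0.7667
  k = 2: (46 + 14)/60 = 60/60 = 1

Summary (fraction, with percent):

explained: PC1 0.7667 (76.67%), PC2 0.2333 (23.33%);  cumulative: 0.7667, 1


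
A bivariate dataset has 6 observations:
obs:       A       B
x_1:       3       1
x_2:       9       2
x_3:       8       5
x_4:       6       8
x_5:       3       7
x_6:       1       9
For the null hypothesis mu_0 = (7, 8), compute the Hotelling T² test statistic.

Step 1 — sample mean vector:
  mean(A) = (3 + 9 + 8 + 6 + 3 + 1) / 6 = 30/6 = 5
  mean(B) = (1 + 2 + 5 + 8 + 7 + 9) / 6 = 32/6 = 5.3333
  x̄ = (5, 5.3333),  deviation x̄ - mu_0 = (5, 5.3333) - (7, 8) = (-2, -2.6667).

Step 2 — sample covariance matrix, S[i,j] = (1/(n-1)) · Σ_k (x_{k,i} - mean_i) · (x_{k,j} - mean_j), divisor n-1 = 5:
  S[A,A] = ((-2)·(-2) + (4)·(4) + (3)·(3) + (1)·(1) + (-2)·(-2) + (-4)·(-4)) / 5 = 50/5 = 10
  S[A,B] = ((-2)·(-4.3333) + (4)·(-3.3333) + (3)·(-0.3333) + (1)·(2.6667) + (-2)·(1.6667) + (-4)·(3.6667)) / 5 = -21/5 = -4.2
  S[B,B] = ((-4.3333)·(-4.3333) + (-3.3333)·(-3.3333) + (-0.3333)·(-0.3333) + (2.6667)·(2.6667) + (1.6667)·(1.6667) + (3.6667)·(3.6667)) / 5 = 53.3333/5 = 10.6667
  S = [[10, -4.2],
 [-4.2, 10.6667]].

Step 3 — invert S. det(S) = 10·10.6667 - (-4.2)² = 89.0267.
  S^{-1} = (1/det) · [[d, -b], [-b, a]] = [[0.1198, 0.0472],
 [0.0472, 0.1123]].

Step 4 — quadratic form (x̄ - mu_0)^T · S^{-1} · (x̄ - mu_0):
  S^{-1} · (x̄ - mu_0) = (-0.3654, -0.3939),
  (x̄ - mu_0)^T · [...] = (-2)·(-0.3654) + (-2.6667)·(-0.3939) = 1.7812.

Step 5 — scale by n: T² = 6 · 1.7812 = 10.6874.

T² ≈ 10.6874


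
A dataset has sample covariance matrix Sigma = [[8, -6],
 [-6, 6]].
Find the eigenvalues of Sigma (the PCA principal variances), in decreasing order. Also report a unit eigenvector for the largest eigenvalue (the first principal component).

Step 1 — characteristic polynomial of 2×2 Sigma:
  det(Sigma - λI) = λ² - trace · λ + det = 0.
  trace = 8 + 6 = 14, det = 8·6 - (-6)² = 12.
Step 2 — discriminant:
  Δ = trace² - 4·det = 196 - 48 = 148.
Step 3 — eigenvalues:
  λ = (trace ± √Δ)/2 = (14 ± 12.1655)/2,
  λ_1 = 13.0828,  λ_2 = 0.9172.

Step 4 — unit eigenvector for λ_1: solve (Sigma - λ_1 I)v = 0. First row:
  (8 - 13.0828)·v_x + (-6)·v_y = 0, i.e. (-5.0828)·v_x + (-6)·v_y = 0,
  so v ∝ (b, λ_1 - a) = (-6, 5.0828); multiply by -1 so the first entry is positive: u = (6, -5.0828).
  ||u|| = √((6)² + (-5.0828)²) = √(61.8345) ≈ 7.8635,
  v_1 = u/||u|| ≈ (0.763, -0.6464) (||v_1|| = 1).

λ_1 = 13.0828,  λ_2 = 0.9172;  v_1 ≈ (0.763, -0.6464)


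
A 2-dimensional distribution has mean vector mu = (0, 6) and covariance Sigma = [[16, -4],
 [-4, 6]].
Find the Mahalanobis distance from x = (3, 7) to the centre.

Step 1 — centre the observation: (x - mu) = (3, 1).

Step 2 — invert Sigma. det(Sigma) = 16·6 - (-4)² = 80.
  Sigma^{-1} = (1/det) · [[d, -b], [-b, a]] = [[0.075, 0.05],
 [0.05, 0.2]].

Step 3 — form the quadratic (x - mu)^T · Sigma^{-1} · (x - mu):
  Sigma^{-1} · (x - mu) = (0.275, 0.35).
  (x - mu)^T · [Sigma^{-1} · (x - mu)] = (3)·(0.275) + (1)·(0.35) = 1.175.

Step 4 — take square root: d = √(1.175) ≈ 1.084.

d(x, mu) = √(1.175) ≈ 1.084


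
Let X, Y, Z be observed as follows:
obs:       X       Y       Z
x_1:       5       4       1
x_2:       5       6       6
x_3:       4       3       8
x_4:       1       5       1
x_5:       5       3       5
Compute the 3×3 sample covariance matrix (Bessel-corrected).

Step 1 — column means:
  mean(X) = (5 + 5 + 4 + 1 + 5) / 5 = 20/5 = 4
  mean(Y) = (4 + 6 + 3 + 5 + 3) / 5 = 21/5 = 4.2
  mean(Z) = (1 + 6 + 8 + 1 + 5) / 5 = 21/5 = 4.2

Step 2 — sample covariance S[i,j] = (1/(n-1)) · Σ_k (x_{k,i} - mean_i) · (x_{k,j} - mean_j), with n-1 = 4.
  S[X,X] = ((1)·(1) + (1)·(1) + (0)·(0) + (-3)·(-3) + (1)·(1)) / 4 = 12/4 = 3
  S[X,Y] = ((1)·(-0.2) + (1)·(1.8) + (0)·(-1.2) + (-3)·(0.8) + (1)·(-1.2)) / 4 = -2/4 = -0.5
  S[X,Z] = ((1)·(-3.2) + (1)·(1.8) + (0)·(3.8) + (-3)·(-3.2) + (1)·(0.8)) / 4 = 9/4 = 2.25
  S[Y,Y] = ((-0.2)·(-0.2) + (1.8)·(1.8) + (-1.2)·(-1.2) + (0.8)·(0.8) + (-1.2)·(-1.2)) / 4 = 6.8/4 = 1.7
  S[Y,Z] = ((-0.2)·(-3.2) + (1.8)·(1.8) + (-1.2)·(3.8) + (0.8)·(-3.2) + (-1.2)·(0.8)) / 4 = -4.2/4 = -1.05
  S[Z,Z] = ((-3.2)·(-3.2) + (1.8)·(1.8) + (3.8)·(3.8) + (-3.2)·(-3.2) + (0.8)·(0.8)) / 4 = 38.8/4 = 9.7

S is symmetric (S[j,i] = S[i,j]). Assembling:

S = [[3, -0.5, 2.25],
 [-0.5, 1.7, -1.05],
 [2.25, -1.05, 9.7]]


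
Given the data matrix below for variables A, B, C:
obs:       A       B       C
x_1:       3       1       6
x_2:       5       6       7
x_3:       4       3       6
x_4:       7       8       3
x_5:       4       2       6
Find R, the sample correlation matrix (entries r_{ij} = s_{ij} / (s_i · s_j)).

Step 1 — column means:
  mean(A) = (3 + 5 + 4 + 7 + 4) / 5 = 23/5 = 4.6
  mean(B) = (1 + 6 + 3 + 8 + 2) / 5 = 20/5 = 4
  mean(C) = (6 + 7 + 6 + 3 + 6) / 5 = 28/5 = 5.6

Step 2 — sample variances and covariances s[i,j] = (1/(n-1)) · Σ_k (x_{k,i} - mean_i) · (x_{k,j} - mean_j), with n-1 = 4:
  s[A,A] = ((-1.6)·(-1.6) + (0.4)·(0.4) + (-0.6)·(-0.6) + (2.4)·(2.4) + (-0.6)·(-0.6)) / 4 = 9.2/4 = 2.3
  s[A,B] = ((-1.6)·(-3) + (0.4)·(2) + (-0.6)·(-1) + (2.4)·(4) + (-0.6)·(-2)) / 4 = 17/4 = 4.25
  s[A,C] = ((-1.6)·(0.4) + (0.4)·(1.4) + (-0.6)·(0.4) + (2.4)·(-2.6) + (-0.6)·(0.4)) / 4 = -6.8/4 = -1.7
  s[B,B] = ((-3)·(-3) + (2)·(2) + (-1)·(-1) + (4)·(4) + (-2)·(-2)) / 4 = 34/4 = 8.5
  s[B,C] = ((-3)·(0.4) + (2)·(1.4) + (-1)·(0.4) + (4)·(-2.6) + (-2)·(0.4)) / 4 = -10/4 = -2.5
  s[C,C] = ((0.4)·(0.4) + (1.4)·(1.4) + (0.4)·(0.4) + (-2.6)·(-2.6) + (0.4)·(0.4)) / 4 = 9.2/4 = 2.3
  Sample standard deviations s_i = √(s[i,i]):
  s(A) = √(2.3) = 1.5166
  s(B) = √(8.5) = 2.9155
  s(C) = √(2.3) = 1.5166

Step 3 — r_{ij} = s_{ij} / (s_i · s_j):
  r[A,A] = 1 (diagonal).
  r[A,B] = 4.25 / (1.5166 · 2.9155) = 4.25 / 4.4215 = 0.9612
  r[A,C] = -1.7 / (1.5166 · 1.5166) = -1.7 / 2.3 = -0.7391
  r[B,B] = 1 (diagonal).
  r[B,C] = -2.5 / (2.9155 · 1.5166) = -2.5 / 4.4215 = -0.5654
  r[C,C] = 1 (diagonal).

R is symmetric with unit diagonal. Assembling:

R = [[1, 0.9612, -0.7391],
 [0.9612, 1, -0.5654],
 [-0.7391, -0.5654, 1]]


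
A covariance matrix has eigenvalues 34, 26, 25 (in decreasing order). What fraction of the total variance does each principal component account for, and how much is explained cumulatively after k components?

Step 1 — total variance = trace(Sigma) = Σ λ_i = 34 + 26 + 25 = 85.

Step 2 — fraction explained by component i = λ_i / Σ λ:
  PC1: 34/85 = 0.4
  PC2: 26/85 = 0.3059
  PC3: 25/85 = 0.2941

Step 3 — cumulative fraction after k components = (λ_1 + ... + λ_k) / Σ λ:
  k = 1: 34/85 = 0.4
  k = 2: (34 + 26)/85 = 60/85 = 0.7059
  k = 3: (34 + 26 + 25)/85 = 85/85 = 1

Summary (fraction, with percent):

explained: PC1 0.4 (40%), PC2 0.3059 (30.59%), PC3 0.2941 (29.41%);  cumulative: 0.4, 0.7059, 1


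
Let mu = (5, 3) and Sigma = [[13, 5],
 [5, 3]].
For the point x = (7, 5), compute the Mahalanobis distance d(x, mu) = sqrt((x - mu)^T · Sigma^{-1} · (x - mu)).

Step 1 — centre the observation: (x - mu) = (2, 2).

Step 2 — invert Sigma. det(Sigma) = 13·3 - (5)² = 14.
  Sigma^{-1} = (1/det) · [[d, -b], [-b, a]] = [[0.2143, -0.3571],
 [-0.3571, 0.9286]].

Step 3 — form the quadratic (x - mu)^T · Sigma^{-1} · (x - mu):
  Sigma^{-1} · (x - mu) = (-0.2857, 1.1429).
  (x - mu)^T · [Sigma^{-1} · (x - mu)] = (2)·(-0.2857) + (2)·(1.1429) = 1.7143.

Step 4 — take square root: d = √(1.7143) ≈ 1.3093.

d(x, mu) = √(1.7143) ≈ 1.3093


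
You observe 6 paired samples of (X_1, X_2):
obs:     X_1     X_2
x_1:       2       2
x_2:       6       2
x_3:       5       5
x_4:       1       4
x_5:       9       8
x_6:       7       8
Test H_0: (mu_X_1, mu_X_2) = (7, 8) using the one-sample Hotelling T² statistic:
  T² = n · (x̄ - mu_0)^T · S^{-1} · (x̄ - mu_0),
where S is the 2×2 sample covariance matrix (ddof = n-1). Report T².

Step 1 — sample mean vector:
  mean(X_1) = (2 + 6 + 5 + 1 + 9 + 7) / 6 = 30/6 = 5
  mean(X_2) = (2 + 2 + 5 + 4 + 8 + 8) / 6 = 29/6 = 4.8333
  x̄ = (5, 4.8333),  deviation x̄ - mu_0 = (5, 4.8333) - (7, 8) = (-2, -3.1667).

Step 2 — sample covariance matrix, S[i,j] = (1/(n-1)) · Σ_k (x_{k,i} - mean_i) · (x_{k,j} - mean_j), divisor n-1 = 5:
  S[X_1,X_1] = ((-3)·(-3) + (1)·(1) + (0)·(0) + (-4)·(-4) + (4)·(4) + (2)·(2)) / 5 = 46/5 = 9.2
  S[X_1,X_2] = ((-3)·(-2.8333) + (1)·(-2.8333) + (0)·(0.1667) + (-4)·(-0.8333) + (4)·(3.1667) + (2)·(3.1667)) / 5 = 28/5 = 5.6
  S[X_2,X_2] = ((-2.8333)·(-2.8333) + (-2.8333)·(-2.8333) + (0.1667)·(0.1667) + (-0.8333)·(-0.8333) + (3.1667)·(3.1667) + (3.1667)·(3.1667)) / 5 = 36.8333/5 = 7.3667
  S = [[9.2, 5.6],
 [5.6, 7.3667]].

Step 3 — invert S. det(S) = 9.2·7.3667 - (5.6)² = 36.4133.
  S^{-1} = (1/det) · [[d, -b], [-b, a]] = [[0.2023, -0.1538],
 [-0.1538, 0.2527]].

Step 4 — quadratic form (x̄ - mu_0)^T · S^{-1} · (x̄ - mu_0):
  S^{-1} · (x̄ - mu_0) = (0.0824, -0.4925),
  (x̄ - mu_0)^T · [...] = (-2)·(0.0824) + (-3.1667)·(-0.4925) = 1.3948.

Step 5 — scale by n: T² = 6 · 1.3948 = 8.3687.

T² ≈ 8.3687


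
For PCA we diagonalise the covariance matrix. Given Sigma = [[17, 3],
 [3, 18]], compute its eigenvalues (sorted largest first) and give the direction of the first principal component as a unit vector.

Step 1 — characteristic polynomial of 2×2 Sigma:
  det(Sigma - λI) = λ² - trace · λ + det = 0.
  trace = 17 + 18 = 35, det = 17·18 - (3)² = 297.
Step 2 — discriminant:
  Δ = trace² - 4·det = 1225 - 1188 = 37.
Step 3 — eigenvalues:
  λ = (trace ± √Δ)/2 = (35 ± 6.0828)/2,
  λ_1 = 20.5414,  λ_2 = 14.4586.

Step 4 — unit eigenvector for λ_1: solve (Sigma - λ_1 I)v = 0. First row:
  (17 - 20.5414)·v_x + (3)·v_y = 0, i.e. (-3.5414)·v_x + (3)·v_y = 0,
  so v ∝ (b, λ_1 - a) = (3, 3.5414) = u.
  ||u|| = √((3)² + (3.5414)²) = √(21.5414) ≈ 4.6413,
  v_1 = u/||u|| ≈ (0.6464, 0.763) (||v_1|| = 1).

λ_1 = 20.5414,  λ_2 = 14.4586;  v_1 ≈ (0.6464, 0.763)


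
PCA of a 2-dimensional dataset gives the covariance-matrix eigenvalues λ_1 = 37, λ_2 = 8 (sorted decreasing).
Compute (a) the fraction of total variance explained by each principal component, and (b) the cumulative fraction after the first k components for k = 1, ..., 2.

Step 1 — total variance = trace(Sigma) = Σ λ_i = 37 + 8 = 45.

Step 2 — fraction explained by component i = λ_i / Σ λ:
  PC1: 37/45 = 0.8222
  PC2: 8/45 = 0.1778

Step 3 — cumulative fraction after k components = (λ_1 + ... + λ_k) / Σ λ:
  k = 1: 37/45 = 0.8222
  k = 2: (37 + 8)/45 = 45/45 = 1

Summary (fraction, with percent):

explained: PC1 0.8222 (82.22%), PC2 0.1778 (17.78%);  cumulative: 0.8222, 1


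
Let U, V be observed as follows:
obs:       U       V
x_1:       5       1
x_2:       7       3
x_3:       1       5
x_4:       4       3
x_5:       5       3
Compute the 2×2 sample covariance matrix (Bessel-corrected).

Step 1 — column means:
  mean(U) = (5 + 7 + 1 + 4 + 5) / 5 = 22/5 = 4.4
  mean(V) = (1 + 3 + 5 + 3 + 3) / 5 = 15/5 = 3

Step 2 — sample covariance S[i,j] = (1/(n-1)) · Σ_k (x_{k,i} - mean_i) · (x_{k,j} - mean_j), with n-1 = 4.
  S[U,U] = ((0.6)·(0.6) + (2.6)·(2.6) + (-3.4)·(-3.4) + (-0.4)·(-0.4) + (0.6)·(0.6)) / 4 = 19.2/4 = 4.8
  S[U,V] = ((0.6)·(-2) + (2.6)·(0) + (-3.4)·(2) + (-0.4)·(0) + (0.6)·(0)) / 4 = -8/4 = -2
  S[V,V] = ((-2)·(-2) + (0)·(0) + (2)·(2) + (0)·(0) + (0)·(0)) / 4 = 8/4 = 2

S is symmetric (S[j,i] = S[i,j]). Assembling:

S = [[4.8, -2],
 [-2, 2]]


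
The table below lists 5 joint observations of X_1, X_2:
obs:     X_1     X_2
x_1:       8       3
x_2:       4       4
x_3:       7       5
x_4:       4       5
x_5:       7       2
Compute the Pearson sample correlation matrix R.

Step 1 — column means:
  mean(X_1) = (8 + 4 + 7 + 4 + 7) / 5 = 30/5 = 6
  mean(X_2) = (3 + 4 + 5 + 5 + 2) / 5 = 19/5 = 3.8

Step 2 — sample variances and covariances s[i,j] = (1/(n-1)) · Σ_k (x_{k,i} - mean_i) · (x_{k,j} - mean_j), with n-1 = 4:
  s[X_1,X_1] = ((2)·(2) + (-2)·(-2) + (1)·(1) + (-2)·(-2) + (1)·(1)) / 4 = 14/4 = 3.5
  s[X_1,X_2] = ((2)·(-0.8) + (-2)·(0.2) + (1)·(1.2) + (-2)·(1.2) + (1)·(-1.8)) / 4 = -5/4 = -1.25
  s[X_2,X_2] = ((-0.8)·(-0.8) + (0.2)·(0.2) + (1.2)·(1.2) + (1.2)·(1.2) + (-1.8)·(-1.8)) / 4 = 6.8/4 = 1.7
  Sample standard deviations s_i = √(s[i,i]):
  s(X_1) = √(3.5) = 1.8708
  s(X_2) = √(1.7) = 1.3038

Step 3 — r_{ij} = s_{ij} / (s_i · s_j):
  r[X_1,X_1] = 1 (diagonal).
  r[X_1,X_2] = -1.25 / (1.8708 · 1.3038) = -1.25 / 2.4393 = -0.5125
  r[X_2,X_2] = 1 (diagonal).

R is symmetric with unit diagonal. Assembling:

R = [[1, -0.5125],
 [-0.5125, 1]]


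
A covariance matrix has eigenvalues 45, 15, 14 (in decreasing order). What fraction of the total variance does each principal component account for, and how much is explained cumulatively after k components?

Step 1 — total variance = trace(Sigma) = Σ λ_i = 45 + 15 + 14 = 74.

Step 2 — fraction explained by component i = λ_i / Σ λ:
  PC1: 45/74 = 0.6081
  PC2: 15/74 = 0.2027
  PC3: 14/74 = 0.1892

Step 3 — cumulative fraction after k components = (λ_1 + ... + λ_k) / Σ λ:
  k = 1: 45/74 = 0.6081
  k = 2: (45 + 15)/74 = 60/74 = 0.8108
  k = 3: (45 + 15 + 14)/74 = 74/74 = 1

Summary (fraction, with percent):

explained: PC1 0.6081 (60.81%), PC2 0.2027 (20.27%), PC3 0.1892 (18.92%);  cumulative: 0.6081, 0.8108, 1


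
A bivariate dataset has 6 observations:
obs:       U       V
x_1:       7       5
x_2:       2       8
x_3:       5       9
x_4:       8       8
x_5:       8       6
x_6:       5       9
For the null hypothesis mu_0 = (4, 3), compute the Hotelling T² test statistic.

Step 1 — sample mean vector:
  mean(U) = (7 + 2 + 5 + 8 + 8 + 5) / 6 = 35/6 = 5.8333
  mean(V) = (5 + 8 + 9 + 8 + 6 + 9) / 6 = 45/6 = 7.5
  x̄ = (5.8333, 7.5),  deviation x̄ - mu_0 = (5.8333, 7.5) - (4, 3) = (1.8333, 4.5).

Step 2 — sample covariance matrix, S[i,j] = (1/(n-1)) · Σ_k (x_{k,i} - mean_i) · (x_{k,j} - mean_j), divisor n-1 = 5:
  S[U,U] = ((1.1667)·(1.1667) + (-3.8333)·(-3.8333) + (-0.8333)·(-0.8333) + (2.1667)·(2.1667) + (2.1667)·(2.1667) + (-0.8333)·(-0.8333)) / 5 = 26.8333/5 = 5.3667
  S[U,V] = ((1.1667)·(-2.5) + (-3.8333)·(0.5) + (-0.8333)·(1.5) + (2.1667)·(0.5) + (2.1667)·(-1.5) + (-0.8333)·(1.5)) / 5 = -9.5/5 = -1.9
  S[V,V] = ((-2.5)·(-2.5) + (0.5)·(0.5) + (1.5)·(1.5) + (0.5)·(0.5) + (-1.5)·(-1.5) + (1.5)·(1.5)) / 5 = 13.5/5 = 2.7
  S = [[5.3667, -1.9],
 [-1.9, 2.7]].

Step 3 — invert S. det(S) = 5.3667·2.7 - (-1.9)² = 10.88.
  S^{-1} = (1/det) · [[d, -b], [-b, a]] = [[0.2482, 0.1746],
 [0.1746, 0.4933]].

Step 4 — quadratic form (x̄ - mu_0)^T · S^{-1} · (x̄ - mu_0):
  S^{-1} · (x̄ - mu_0) = (1.2408, 2.5398),
  (x̄ - mu_0)^T · [...] = (1.8333)·(1.2408) + (4.5)·(2.5398) = 13.704.

Step 5 — scale by n: T² = 6 · 13.704 = 82.2243.

T² ≈ 82.2243


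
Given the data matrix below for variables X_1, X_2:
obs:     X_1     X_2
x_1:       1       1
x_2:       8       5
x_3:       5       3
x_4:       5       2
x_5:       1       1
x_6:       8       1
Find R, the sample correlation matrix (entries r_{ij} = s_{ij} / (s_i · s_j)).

Step 1 — column means:
  mean(X_1) = (1 + 8 + 5 + 5 + 1 + 8) / 6 = 28/6 = 4.6667
  mean(X_2) = (1 + 5 + 3 + 2 + 1 + 1) / 6 = 13/6 = 2.1667

Step 2 — sample variances and covariances s[i,j] = (1/(n-1)) · Σ_k (x_{k,i} - mean_i) · (x_{k,j} - mean_j), with n-1 = 5:
  s[X_1,X_1] = ((-3.6667)·(-3.6667) + (3.3333)·(3.3333) + (0.3333)·(0.3333) + (0.3333)·(0.3333) + (-3.6667)·(-3.6667) + (3.3333)·(3.3333)) / 5 = 49.3333/5 = 9.8667
  s[X_1,X_2] = ((-3.6667)·(-1.1667) + (3.3333)·(2.8333) + (0.3333)·(0.8333) + (0.3333)·(-0.1667) + (-3.6667)·(-1.1667) + (3.3333)·(-1.1667)) / 5 = 14.3333/5 = 2.8667
  s[X_2,X_2] = ((-1.1667)·(-1.1667) + (2.8333)·(2.8333) + (0.8333)·(0.8333) + (-0.1667)·(-0.1667) + (-1.1667)·(-1.1667) + (-1.1667)·(-1.1667)) / 5 = 12.8333/5 = 2.5667
  Sample standard deviations s_i = √(s[i,i]):
  s(X_1) = √(9.8667) = 3.1411
  s(X_2) = √(2.5667) = 1.6021

Step 3 — r_{ij} = s_{ij} / (s_i · s_j):
  r[X_1,X_1] = 1 (diagonal).
  r[X_1,X_2] = 2.8667 / (3.1411 · 1.6021) = 2.8667 / 5.0323 = 0.5696
  r[X_2,X_2] = 1 (diagonal).

R is symmetric with unit diagonal. Assembling:

R = [[1, 0.5696],
 [0.5696, 1]]


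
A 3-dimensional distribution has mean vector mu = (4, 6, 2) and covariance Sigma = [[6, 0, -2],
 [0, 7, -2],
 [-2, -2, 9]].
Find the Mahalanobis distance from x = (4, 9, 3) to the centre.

Step 1 — centre the observation: (x - mu) = (0, 3, 1).

Step 2 — invert Sigma (cofactor / det for 3×3, or solve directly):
  Sigma^{-1} = [[0.181, 0.0123, 0.0429],
 [0.0123, 0.1534, 0.0368],
 [0.0429, 0.0368, 0.1288]].

Step 3 — form the quadratic (x - mu)^T · Sigma^{-1} · (x - mu):
  Sigma^{-1} · (x - mu) = (0.0798, 0.4969, 0.2393).
  (x - mu)^T · [Sigma^{-1} · (x - mu)] = (0)·(0.0798) + (3)·(0.4969) + (1)·(0.2393) = 1.7301.

Step 4 — take square root: d = √(1.7301) ≈ 1.3153.

d(x, mu) = √(1.7301) ≈ 1.3153


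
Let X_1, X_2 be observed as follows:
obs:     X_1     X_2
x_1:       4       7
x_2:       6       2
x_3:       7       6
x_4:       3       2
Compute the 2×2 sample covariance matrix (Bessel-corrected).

Step 1 — column means:
  mean(X_1) = (4 + 6 + 7 + 3) / 4 = 20/4 = 5
  mean(X_2) = (7 + 2 + 6 + 2) / 4 = 17/4 = 4.25

Step 2 — sample covariance S[i,j] = (1/(n-1)) · Σ_k (x_{k,i} - mean_i) · (x_{k,j} - mean_j), with n-1 = 3.
  S[X_1,X_1] = ((-1)·(-1) + (1)·(1) + (2)·(2) + (-2)·(-2)) / 3 = 10/3 = 3.3333
  S[X_1,X_2] = ((-1)·(2.75) + (1)·(-2.25) + (2)·(1.75) + (-2)·(-2.25)) / 3 = 3/3 = 1
  S[X_2,X_2] = ((2.75)·(2.75) + (-2.25)·(-2.25) + (1.75)·(1.75) + (-2.25)·(-2.25)) / 3 = 20.75/3 = 6.9167

S is symmetric (S[j,i] = S[i,j]). Assembling:

S = [[3.3333, 1],
 [1, 6.9167]]


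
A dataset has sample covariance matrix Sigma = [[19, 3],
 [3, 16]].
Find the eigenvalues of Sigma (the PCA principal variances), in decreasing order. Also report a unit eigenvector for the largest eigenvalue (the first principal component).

Step 1 — characteristic polynomial of 2×2 Sigma:
  det(Sigma - λI) = λ² - trace · λ + det = 0.
  trace = 19 + 16 = 35, det = 19·16 - (3)² = 295.
Step 2 — discriminant:
  Δ = trace² - 4·det = 1225 - 1180 = 45.
Step 3 — eigenvalues:
  λ = (trace ± √Δ)/2 = (35 ± 6.7082)/2,
  λ_1 = 20.8541,  λ_2 = 14.1459.

Step 4 — unit eigenvector for λ_1: solve (Sigma - λ_1 I)v = 0. First row:
  (19 - 20.8541)·v_x + (3)·v_y = 0, i.e. (-1.8541)·v_x + (3)·v_y = 0,
  so v ∝ (b, λ_1 - a) = (3, 1.8541) = u.
  ||u|| = √((3)² + (1.8541)²) = √(12.4377) ≈ 3.5267,
  v_1 = u/||u|| ≈ (0.8507, 0.5257) (||v_1|| = 1).

λ_1 = 20.8541,  λ_2 = 14.1459;  v_1 ≈ (0.8507, 0.5257)


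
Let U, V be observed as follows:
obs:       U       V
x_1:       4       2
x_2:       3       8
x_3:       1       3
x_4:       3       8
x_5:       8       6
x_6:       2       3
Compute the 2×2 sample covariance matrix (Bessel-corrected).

Step 1 — column means:
  mean(U) = (4 + 3 + 1 + 3 + 8 + 2) / 6 = 21/6 = 3.5
  mean(V) = (2 + 8 + 3 + 8 + 6 + 3) / 6 = 30/6 = 5

Step 2 — sample covariance S[i,j] = (1/(n-1)) · Σ_k (x_{k,i} - mean_i) · (x_{k,j} - mean_j), with n-1 = 5.
  S[U,U] = ((0.5)·(0.5) + (-0.5)·(-0.5) + (-2.5)·(-2.5) + (-0.5)·(-0.5) + (4.5)·(4.5) + (-1.5)·(-1.5)) / 5 = 29.5/5 = 5.9
  S[U,V] = ((0.5)·(-3) + (-0.5)·(3) + (-2.5)·(-2) + (-0.5)·(3) + (4.5)·(1) + (-1.5)·(-2)) / 5 = 8/5 = 1.6
  S[V,V] = ((-3)·(-3) + (3)·(3) + (-2)·(-2) + (3)·(3) + (1)·(1) + (-2)·(-2)) / 5 = 36/5 = 7.2

S is symmetric (S[j,i] = S[i,j]). Assembling:

S = [[5.9, 1.6],
 [1.6, 7.2]]


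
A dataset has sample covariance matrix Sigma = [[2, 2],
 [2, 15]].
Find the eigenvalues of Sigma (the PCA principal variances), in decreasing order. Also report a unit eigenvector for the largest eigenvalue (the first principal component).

Step 1 — characteristic polynomial of 2×2 Sigma:
  det(Sigma - λI) = λ² - trace · λ + det = 0.
  trace = 2 + 15 = 17, det = 2·15 - (2)² = 26.
Step 2 — discriminant:
  Δ = trace² - 4·det = 289 - 104 = 185.
Step 3 — eigenvalues:
  λ = (trace ± √Δ)/2 = (17 ± 13.6015)/2,
  λ_1 = 15.3007,  λ_2 = 1.6993.

Step 4 — unit eigenvector for λ_1: solve (Sigma - λ_1 I)v = 0. First row:
  (2 - 15.3007)·v_x + (2)·v_y = 0, i.e. (-13.3007)·v_x + (2)·v_y = 0,
  so v ∝ (b, λ_1 - a) = (2, 13.3007) = u.
  ||u|| = √((2)² + (13.3007)²) = √(180.9096) ≈ 13.4503,
  v_1 = u/||u|| ≈ (0.1487, 0.9889) (||v_1|| = 1).

λ_1 = 15.3007,  λ_2 = 1.6993;  v_1 ≈ (0.1487, 0.9889)


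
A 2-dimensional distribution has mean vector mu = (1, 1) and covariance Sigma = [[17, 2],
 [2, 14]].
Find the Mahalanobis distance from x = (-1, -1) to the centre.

Step 1 — centre the observation: (x - mu) = (-2, -2).

Step 2 — invert Sigma. det(Sigma) = 17·14 - (2)² = 234.
  Sigma^{-1} = (1/det) · [[d, -b], [-b, a]] = [[0.0598, -0.0085],
 [-0.0085, 0.0726]].

Step 3 — form the quadratic (x - mu)^T · Sigma^{-1} · (x - mu):
  Sigma^{-1} · (x - mu) = (-0.1026, -0.1282).
  (x - mu)^T · [Sigma^{-1} · (x - mu)] = (-2)·(-0.1026) + (-2)·(-0.1282) = 0.4615.

Step 4 — take square root: d = √(0.4615) ≈ 0.6794.

d(x, mu) = √(0.4615) ≈ 0.6794


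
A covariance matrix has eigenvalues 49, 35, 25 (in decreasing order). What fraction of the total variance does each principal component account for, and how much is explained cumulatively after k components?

Step 1 — total variance = trace(Sigma) = Σ λ_i = 49 + 35 + 25 = 109.

Step 2 — fraction explained by component i = λ_i / Σ λ:
  PC1: 49/109 = 0.4495
  PC2: 35/109 = 0.3211
  PC3: 25/109 = 0.2294

Step 3 — cumulative fraction after k components = (λ_1 + ... + λ_k) / Σ λ:
  k = 1: 49/109 = 0.4495
  k = 2: (49 + 35)/109 = 84/109 = 0.7706
  k = 3: (49 + 35 + 25)/109 = 109/109 = 1

Summary (fraction, with percent):

explained: PC1 0.4495 (44.95%), PC2 0.3211 (32.11%), PC3 0.2294 (22.94%);  cumulative: 0.4495, 0.7706, 1


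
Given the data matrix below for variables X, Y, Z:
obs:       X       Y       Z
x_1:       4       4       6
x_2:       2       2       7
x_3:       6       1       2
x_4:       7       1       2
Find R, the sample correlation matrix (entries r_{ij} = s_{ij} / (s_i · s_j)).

Step 1 — column means:
  mean(X) = (4 + 2 + 6 + 7) / 4 = 19/4 = 4.75
  mean(Y) = (4 + 2 + 1 + 1) / 4 = 8/4 = 2
  mean(Z) = (6 + 7 + 2 + 2) / 4 = 17/4 = 4.25

Step 2 — sample variances and covariances s[i,j] = (1/(n-1)) · Σ_k (x_{k,i} - mean_i) · (x_{k,j} - mean_j), with n-1 = 3:
  s[X,X] = ((-0.75)·(-0.75) + (-2.75)·(-2.75) + (1.25)·(1.25) + (2.25)·(2.25)) / 3 = 14.75/3 = 4.9167
  s[X,Y] = ((-0.75)·(2) + (-2.75)·(0) + (1.25)·(-1) + (2.25)·(-1)) / 3 = -5/3 = -1.6667
  s[X,Z] = ((-0.75)·(1.75) + (-2.75)·(2.75) + (1.25)·(-2.25) + (2.25)·(-2.25)) / 3 = -16.75/3 = -5.5833
  s[Y,Y] = ((2)·(2) + (0)·(0) + (-1)·(-1) + (-1)·(-1)) / 3 = 6/3 = 2
  s[Y,Z] = ((2)·(1.75) + (0)·(2.75) + (-1)·(-2.25) + (-1)·(-2.25)) / 3 = 8/3 = 2.6667
  s[Z,Z] = ((1.75)·(1.75) + (2.75)·(2.75) + (-2.25)·(-2.25) + (-2.25)·(-2.25)) / 3 = 20.75/3 = 6.9167
  Sample standard deviations s_i = √(s[i,i]):
  s(X) = √(4.9167) = 2.2174
  s(Y) = √(2) = 1.4142
  s(Z) = √(6.9167) = 2.63

Step 3 — r_{ij} = s_{ij} / (s_i · s_j):
  r[X,X] = 1 (diagonal).
  r[X,Y] = -1.6667 / (2.2174 · 1.4142) = -1.6667 / 3.1358 = -0.5315
  r[X,Z] = -5.5833 / (2.2174 · 2.63) = -5.5833 / 5.8315 = -0.9574
  r[Y,Y] = 1 (diagonal).
  r[Y,Z] = 2.6667 / (1.4142 · 2.63) = 2.6667 / 3.7193 = 0.717
  r[Z,Z] = 1 (diagonal).

R is symmetric with unit diagonal. Assembling:

R = [[1, -0.5315, -0.9574],
 [-0.5315, 1, 0.717],
 [-0.9574, 0.717, 1]]


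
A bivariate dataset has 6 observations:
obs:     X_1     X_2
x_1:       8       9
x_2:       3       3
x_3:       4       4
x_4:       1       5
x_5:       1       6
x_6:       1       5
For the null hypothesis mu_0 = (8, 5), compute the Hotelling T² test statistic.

Step 1 — sample mean vector:
  mean(X_1) = (8 + 3 + 4 + 1 + 1 + 1) / 6 = 18/6 = 3
  mean(X_2) = (9 + 3 + 4 + 5 + 6 + 5) / 6 = 32/6 = 5.3333
  x̄ = (3, 5.3333),  deviation x̄ - mu_0 = (3, 5.3333) - (8, 5) = (-5, 0.3333).

Step 2 — sample covariance matrix, S[i,j] = (1/(n-1)) · Σ_k (x_{k,i} - mean_i) · (x_{k,j} - mean_j), divisor n-1 = 5:
  S[X_1,X_1] = ((5)·(5) + (0)·(0) + (1)·(1) + (-2)·(-2) + (-2)·(-2) + (-2)·(-2)) / 5 = 38/5 = 7.6
  S[X_1,X_2] = ((5)·(3.6667) + (0)·(-2.3333) + (1)·(-1.3333) + (-2)·(-0.3333) + (-2)·(0.6667) + (-2)·(-0.3333)) / 5 = 17/5 = 3.4
  S[X_2,X_2] = ((3.6667)·(3.6667) + (-2.3333)·(-2.3333) + (-1.3333)·(-1.3333) + (-0.3333)·(-0.3333) + (0.6667)·(0.6667) + (-0.3333)·(-0.3333)) / 5 = 21.3333/5 = 4.2667
  S = [[7.6, 3.4],
 [3.4, 4.2667]].

Step 3 — invert S. det(S) = 7.6·4.2667 - (3.4)² = 20.8667.
  S^{-1} = (1/det) · [[d, -b], [-b, a]] = [[0.2045, -0.1629],
 [-0.1629, 0.3642]].

Step 4 — quadratic form (x̄ - mu_0)^T · S^{-1} · (x̄ - mu_0):
  S^{-1} · (x̄ - mu_0) = (-1.0767, 0.9361),
  (x̄ - mu_0)^T · [...] = (-5)·(-1.0767) + (0.3333)·(0.9361) = 5.6954.

Step 5 — scale by n: T² = 6 · 5.6954 = 34.1725.

T² ≈ 34.1725


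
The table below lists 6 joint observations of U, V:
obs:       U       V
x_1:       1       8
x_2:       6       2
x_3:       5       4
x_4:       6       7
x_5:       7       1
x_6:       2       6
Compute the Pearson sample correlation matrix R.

Step 1 — column means:
  mean(U) = (1 + 6 + 5 + 6 + 7 + 2) / 6 = 27/6 = 4.5
  mean(V) = (8 + 2 + 4 + 7 + 1 + 6) / 6 = 28/6 = 4.6667

Step 2 — sample variances and covariances s[i,j] = (1/(n-1)) · Σ_k (x_{k,i} - mean_i) · (x_{k,j} - mean_j), with n-1 = 5:
  s[U,U] = ((-3.5)·(-3.5) + (1.5)·(1.5) + (0.5)·(0.5) + (1.5)·(1.5) + (2.5)·(2.5) + (-2.5)·(-2.5)) / 5 = 29.5/5 = 5.9
  s[U,V] = ((-3.5)·(3.3333) + (1.5)·(-2.6667) + (0.5)·(-0.6667) + (1.5)·(2.3333) + (2.5)·(-3.6667) + (-2.5)·(1.3333)) / 5 = -25/5 = -5
  s[V,V] = ((3.3333)·(3.3333) + (-2.6667)·(-2.6667) + (-0.6667)·(-0.6667) + (2.3333)·(2.3333) + (-3.6667)·(-3.6667) + (1.3333)·(1.3333)) / 5 = 39.3333/5 = 7.8667
  Sample standard deviations s_i = √(s[i,i]):
  s(U) = √(5.9) = 2.429
  s(V) = √(7.8667) = 2.8048

Step 3 — r_{ij} = s_{ij} / (s_i · s_j):
  r[U,U] = 1 (diagonal).
  r[U,V] = -5 / (2.429 · 2.8048) = -5 / 6.8127 = -0.7339
  r[V,V] = 1 (diagonal).

R is symmetric with unit diagonal. Assembling:

R = [[1, -0.7339],
 [-0.7339, 1]]
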